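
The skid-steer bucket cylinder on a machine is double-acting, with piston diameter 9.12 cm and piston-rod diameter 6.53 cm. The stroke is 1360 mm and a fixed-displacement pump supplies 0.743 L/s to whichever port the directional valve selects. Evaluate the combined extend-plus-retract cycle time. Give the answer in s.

Cap-side area A_cap = π/4 × (9.12 cm)² = 65.33 cm^2
Rod-side annular area A_ann = π/4 × (9.12² − 6.53²) = 31.83 cm^2
t_ext = A_cap·L/Q = 11.96 s
t_ret = A_ann·L/Q = 5.827 s
t_cycle = t_ext + t_ret

t ≈ 17.8 s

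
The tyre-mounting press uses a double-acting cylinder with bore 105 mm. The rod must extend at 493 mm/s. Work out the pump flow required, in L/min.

Cap-side area A_cap = π/4 × (105 mm)² = 8659 mm^2
Q = A × v

Q ≈ 256 L/min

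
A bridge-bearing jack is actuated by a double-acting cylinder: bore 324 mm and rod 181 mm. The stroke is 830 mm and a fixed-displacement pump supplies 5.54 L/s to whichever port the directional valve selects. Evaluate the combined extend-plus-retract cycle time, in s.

Cap-side area A_cap = π/4 × (324 mm)² = 82450 mm^2
Rod-side annular area A_ann = π/4 × (324² − 181²) = 56720 mm^2
t_ext = A_cap·L/Q = 12.35 s
t_ret = A_ann·L/Q = 8.497 s
t_cycle = t_ext + t_ret

t ≈ 20.8 s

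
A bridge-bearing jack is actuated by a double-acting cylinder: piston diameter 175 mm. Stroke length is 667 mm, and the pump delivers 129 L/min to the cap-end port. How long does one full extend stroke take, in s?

Cap-side area A_cap = π/4 × (175 mm)² = 24050 mm^2
Swept volume V = A × L; t = V / Q = A·L / Q

t ≈ 7.46 s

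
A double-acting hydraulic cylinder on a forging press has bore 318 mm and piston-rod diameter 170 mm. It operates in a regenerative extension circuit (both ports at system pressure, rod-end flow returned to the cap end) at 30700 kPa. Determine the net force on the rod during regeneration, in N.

With equal pressure on both faces, forces on the annular region cancel; the net push is pressure × rod cross-section.
Rod cross-section A_rod = π/4 × (170 mm)² = 22700 mm^2
F = P × A_rod

F ≈ 6.97e5 N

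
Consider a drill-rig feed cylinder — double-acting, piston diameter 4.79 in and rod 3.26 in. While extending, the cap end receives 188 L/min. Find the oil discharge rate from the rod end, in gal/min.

Q_out ≈ 26.7 gal/min

Cap-side area A_cap = π/4 × (4.79 in)² = 18.02 in^2
Rod-side annular area A_ann = π/4 × (4.79² − 3.26²) = 9.673 in^2
Piston speed v = Q_in/A_cap; rod-end outflow Q_out = v × A_ann = Q_in × A_ann/A_cap.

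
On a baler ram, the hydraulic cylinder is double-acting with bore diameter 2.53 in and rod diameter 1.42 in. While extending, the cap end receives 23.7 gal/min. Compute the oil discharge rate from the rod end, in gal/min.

Q_out ≈ 16.2 gal/min

Cap-side area A_cap = π/4 × (2.53 in)² = 5.027 in^2
Rod-side annular area A_ann = π/4 × (2.53² − 1.42²) = 3.444 in^2
Piston speed v = Q_in/A_cap; rod-end outflow Q_out = v × A_ann = Q_in × A_ann/A_cap.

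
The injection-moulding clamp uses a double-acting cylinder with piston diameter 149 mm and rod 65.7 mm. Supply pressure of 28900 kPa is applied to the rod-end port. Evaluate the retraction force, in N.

Rod-side annular area A_ann = π/4 × (149² − 65.7²) = 14050 mm^2
On retraction the pressure acts on the annular area (bore minus rod).
F = P × A_ann

F ≈ 4.06e5 N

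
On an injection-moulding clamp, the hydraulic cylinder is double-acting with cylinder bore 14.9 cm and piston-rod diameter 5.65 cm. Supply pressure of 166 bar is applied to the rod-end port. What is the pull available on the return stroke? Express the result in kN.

F ≈ 248 kN

Rod-side annular area A_ann = π/4 × (14.9² − 5.65²) = 149.3 cm^2
On retraction the pressure acts on the annular area (bore minus rod).
F = P × A_ann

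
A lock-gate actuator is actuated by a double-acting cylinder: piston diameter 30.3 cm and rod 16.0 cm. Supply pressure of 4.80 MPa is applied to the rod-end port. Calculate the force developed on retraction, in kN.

F ≈ 250 kN

Rod-side annular area A_ann = π/4 × (30.3² − 16.0²) = 520.0 cm^2
On retraction the pressure acts on the annular area (bore minus rod).
F = P × A_ann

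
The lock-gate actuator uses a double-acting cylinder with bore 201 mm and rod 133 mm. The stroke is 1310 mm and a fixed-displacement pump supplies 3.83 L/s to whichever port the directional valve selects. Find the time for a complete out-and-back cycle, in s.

Cap-side area A_cap = π/4 × (201 mm)² = 31730 mm^2
Rod-side annular area A_ann = π/4 × (201² − 133²) = 17840 mm^2
t_ext = A_cap·L/Q = 10.85 s
t_ret = A_ann·L/Q = 6.101 s
t_cycle = t_ext + t_ret

t ≈ 17.0 s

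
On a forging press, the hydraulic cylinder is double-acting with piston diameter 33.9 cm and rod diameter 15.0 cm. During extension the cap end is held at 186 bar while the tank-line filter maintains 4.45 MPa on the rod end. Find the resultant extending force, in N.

F ≈ 1.36e6 N

Cap-side area A_cap = π/4 × (33.9 cm)² = 902.6 cm^2
Rod-side annular area A_ann = π/4 × (33.9² − 15.0²) = 725.9 cm^2
Net thrust = P_cap·A_cap − P_rod·A_ann = 1.679e6 N − 3.230e5 N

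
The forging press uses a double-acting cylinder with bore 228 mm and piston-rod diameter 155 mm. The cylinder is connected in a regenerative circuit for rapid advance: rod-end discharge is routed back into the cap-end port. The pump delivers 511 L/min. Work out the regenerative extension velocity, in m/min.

In regeneration the rod-end outflow joins the pump flow into the cap end, so the net volume the pump must supply per unit advance equals the rod cross-section area.
Rod cross-section A_rod = π/4 × (155 mm)² = 18870 mm^2
v = Q_pump / A_rod

v ≈ 27.1 m/min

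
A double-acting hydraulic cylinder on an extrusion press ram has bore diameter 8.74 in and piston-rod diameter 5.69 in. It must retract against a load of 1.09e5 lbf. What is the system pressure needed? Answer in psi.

Rod-side annular area A_ann = π/4 × (8.74² − 5.69²) = 34.57 in^2
Retraction: pressure acts on the annular area.
P = F / A = 1.09e5 lbf / A

P ≈ 3150 psi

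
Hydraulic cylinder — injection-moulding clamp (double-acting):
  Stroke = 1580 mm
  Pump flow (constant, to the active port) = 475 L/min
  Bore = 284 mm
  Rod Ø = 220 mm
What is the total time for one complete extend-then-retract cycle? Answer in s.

t ≈ 17.7 s

Cap-side area A_cap = π/4 × (284 mm)² = 63350 mm^2
Rod-side annular area A_ann = π/4 × (284² − 220²) = 25330 mm^2
t_ext = A_cap·L/Q = 12.64 s
t_ret = A_ann·L/Q = 5.056 s
t_cycle = t_ext + t_ret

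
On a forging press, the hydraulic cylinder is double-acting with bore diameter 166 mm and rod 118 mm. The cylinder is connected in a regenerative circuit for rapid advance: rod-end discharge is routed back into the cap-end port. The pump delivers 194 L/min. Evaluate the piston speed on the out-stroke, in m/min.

v ≈ 17.7 m/min

In regeneration the rod-end outflow joins the pump flow into the cap end, so the net volume the pump must supply per unit advance equals the rod cross-section area.
Rod cross-section A_rod = π/4 × (118 mm)² = 10940 mm^2
v = Q_pump / A_rod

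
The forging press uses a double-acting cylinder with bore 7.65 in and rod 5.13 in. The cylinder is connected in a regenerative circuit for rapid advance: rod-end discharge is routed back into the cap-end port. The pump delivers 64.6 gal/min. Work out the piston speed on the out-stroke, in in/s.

v ≈ 12.0 in/s

In regeneration the rod-end outflow joins the pump flow into the cap end, so the net volume the pump must supply per unit advance equals the rod cross-section area.
Rod cross-section A_rod = π/4 × (5.13 in)² = 20.67 in^2
v = Q_pump / A_rod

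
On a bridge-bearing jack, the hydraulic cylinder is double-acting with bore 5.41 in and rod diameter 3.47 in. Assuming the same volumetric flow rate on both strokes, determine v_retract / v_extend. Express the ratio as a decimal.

v_ret/v_ext ≈ 1.70

Cap-side area A_cap = π/4 × (5.41 in)² = 22.99 in^2
Rod-side annular area A_ann = π/4 × (5.41² − 3.47²) = 13.53 in^2
For equal Q, v ∝ 1/A, so v_ret/v_ext = A_cap/A_ann.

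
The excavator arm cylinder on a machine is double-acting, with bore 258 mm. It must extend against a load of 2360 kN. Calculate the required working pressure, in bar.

P ≈ 451 bar

Cap-side area A_cap = π/4 × (258 mm)² = 52280 mm^2
P = F / A = 2360 kN / A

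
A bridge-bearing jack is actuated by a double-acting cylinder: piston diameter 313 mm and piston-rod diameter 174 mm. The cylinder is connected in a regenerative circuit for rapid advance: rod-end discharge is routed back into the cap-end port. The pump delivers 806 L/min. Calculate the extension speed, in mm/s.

In regeneration the rod-end outflow joins the pump flow into the cap end, so the net volume the pump must supply per unit advance equals the rod cross-section area.
Rod cross-section A_rod = π/4 × (174 mm)² = 23780 mm^2
v = Q_pump / A_rod

v ≈ 565 mm/s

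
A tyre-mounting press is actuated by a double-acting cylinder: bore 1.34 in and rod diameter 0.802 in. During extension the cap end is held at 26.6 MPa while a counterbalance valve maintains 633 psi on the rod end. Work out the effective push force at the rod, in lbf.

Cap-side area A_cap = π/4 × (1.34 in)² = 1.410 in^2
Rod-side annular area A_ann = π/4 × (1.34² − 0.802²) = 0.9051 in^2
Net thrust = P_cap·A_cap − P_rod·A_ann = 5441 lbf − 572.9 lbf

F ≈ 4870 lbf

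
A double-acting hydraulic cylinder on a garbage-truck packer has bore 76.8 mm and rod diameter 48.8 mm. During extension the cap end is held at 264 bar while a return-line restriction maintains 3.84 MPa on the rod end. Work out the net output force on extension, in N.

F ≈ 1.12e5 N

Cap-side area A_cap = π/4 × (76.8 mm)² = 4632 mm^2
Rod-side annular area A_ann = π/4 × (76.8² − 48.8²) = 2762 mm^2
Net thrust = P_cap·A_cap − P_rod·A_ann = 1.223e5 N − 10610 N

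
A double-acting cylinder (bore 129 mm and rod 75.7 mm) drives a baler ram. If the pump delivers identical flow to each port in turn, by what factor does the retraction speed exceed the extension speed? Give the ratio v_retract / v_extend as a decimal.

Cap-side area A_cap = π/4 × (129 mm)² = 13070 mm^2
Rod-side annular area A_ann = π/4 × (129² − 75.7²) = 8569 mm^2
For equal Q, v ∝ 1/A, so v_ret/v_ext = A_cap/A_ann.

v_ret/v_ext ≈ 1.53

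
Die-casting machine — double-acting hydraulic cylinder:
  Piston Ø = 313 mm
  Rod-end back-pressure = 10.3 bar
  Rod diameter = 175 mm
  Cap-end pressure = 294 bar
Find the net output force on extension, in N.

F ≈ 2.21e6 N

Cap-side area A_cap = π/4 × (313 mm)² = 76940 mm^2
Rod-side annular area A_ann = π/4 × (313² − 175²) = 52890 mm^2
Net thrust = P_cap·A_cap − P_rod·A_ann = 2.262e6 N − 54480 N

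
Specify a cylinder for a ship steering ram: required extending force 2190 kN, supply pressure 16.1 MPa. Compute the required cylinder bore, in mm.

D ≈ 416 mm

Extension force acts on the full piston face: F = P × (π/4)D².
D = √(4F / (πP)) = √(4 × 2190 kN / (π × 16.1 MPa))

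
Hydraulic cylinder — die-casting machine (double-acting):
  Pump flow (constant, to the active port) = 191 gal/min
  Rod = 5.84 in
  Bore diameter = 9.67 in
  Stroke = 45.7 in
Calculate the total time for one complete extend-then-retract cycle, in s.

Cap-side area A_cap = π/4 × (9.67 in)² = 73.44 in^2
Rod-side annular area A_ann = π/4 × (9.67² − 5.84²) = 46.66 in^2
t_ext = A_cap·L/Q = 4.564 s
t_ret = A_ann·L/Q = 2.899 s
t_cycle = t_ext + t_ret

t ≈ 7.46 s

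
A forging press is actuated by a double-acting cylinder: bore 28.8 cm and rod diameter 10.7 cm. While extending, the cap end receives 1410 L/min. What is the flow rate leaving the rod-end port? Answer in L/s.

Cap-side area A_cap = π/4 × (28.8 cm)² = 651.4 cm^2
Rod-side annular area A_ann = π/4 × (28.8² − 10.7²) = 561.5 cm^2
Piston speed v = Q_in/A_cap; rod-end outflow Q_out = v × A_ann = Q_in × A_ann/A_cap.

Q_out ≈ 20.3 L/s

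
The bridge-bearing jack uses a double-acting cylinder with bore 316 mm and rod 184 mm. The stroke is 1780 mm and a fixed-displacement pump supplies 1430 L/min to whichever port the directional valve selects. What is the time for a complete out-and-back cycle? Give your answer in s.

t ≈ 9.73 s

Cap-side area A_cap = π/4 × (316 mm)² = 78430 mm^2
Rod-side annular area A_ann = π/4 × (316² − 184²) = 51840 mm^2
t_ext = A_cap·L/Q = 5.857 s
t_ret = A_ann·L/Q = 3.871 s
t_cycle = t_ext + t_ret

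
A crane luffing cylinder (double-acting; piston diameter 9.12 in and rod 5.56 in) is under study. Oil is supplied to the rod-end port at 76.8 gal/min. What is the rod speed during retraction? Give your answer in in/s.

Rod-side annular area A_ann = π/4 × (9.12² − 5.56²) = 41.05 in^2
Flow into the rod-end port fills the annular volume.
v = Q / A

v ≈ 7.20 in/s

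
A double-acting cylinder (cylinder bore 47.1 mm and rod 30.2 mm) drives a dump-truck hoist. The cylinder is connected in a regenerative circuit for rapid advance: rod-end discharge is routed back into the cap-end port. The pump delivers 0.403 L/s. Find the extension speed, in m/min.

v ≈ 33.8 m/min

In regeneration the rod-end outflow joins the pump flow into the cap end, so the net volume the pump must supply per unit advance equals the rod cross-section area.
Rod cross-section A_rod = π/4 × (30.2 mm)² = 716.3 mm^2
v = Q_pump / A_rod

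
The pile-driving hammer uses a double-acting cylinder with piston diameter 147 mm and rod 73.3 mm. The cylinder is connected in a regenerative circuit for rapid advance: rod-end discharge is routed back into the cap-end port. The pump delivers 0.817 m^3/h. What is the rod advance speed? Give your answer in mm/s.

In regeneration the rod-end outflow joins the pump flow into the cap end, so the net volume the pump must supply per unit advance equals the rod cross-section area.
Rod cross-section A_rod = π/4 × (73.3 mm)² = 4220 mm^2
v = Q_pump / A_rod

v ≈ 53.8 mm/s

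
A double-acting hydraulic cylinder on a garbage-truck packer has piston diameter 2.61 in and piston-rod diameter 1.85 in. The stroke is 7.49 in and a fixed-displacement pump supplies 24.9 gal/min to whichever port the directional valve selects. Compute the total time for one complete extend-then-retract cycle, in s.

t ≈ 0.626 s

Cap-side area A_cap = π/4 × (2.61 in)² = 5.350 in^2
Rod-side annular area A_ann = π/4 × (2.61² − 1.85²) = 2.662 in^2
t_ext = A_cap·L/Q = 0.4180 s
t_ret = A_ann·L/Q = 0.2080 s
t_cycle = t_ext + t_ret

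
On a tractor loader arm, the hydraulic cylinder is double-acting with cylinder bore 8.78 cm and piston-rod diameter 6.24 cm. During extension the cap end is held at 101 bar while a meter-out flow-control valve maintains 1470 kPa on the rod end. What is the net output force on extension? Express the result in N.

F ≈ 56700 N

Cap-side area A_cap = π/4 × (8.78 cm)² = 60.55 cm^2
Rod-side annular area A_ann = π/4 × (8.78² − 6.24²) = 29.96 cm^2
Net thrust = P_cap·A_cap − P_rod·A_ann = 61150 N − 4405 N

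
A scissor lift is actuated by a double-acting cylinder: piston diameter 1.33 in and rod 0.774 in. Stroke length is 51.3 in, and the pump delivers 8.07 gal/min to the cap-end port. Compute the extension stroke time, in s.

t ≈ 2.29 s

Cap-side area A_cap = π/4 × (1.33 in)² = 1.389 in^2
Swept volume V = A × L; t = V / Q = A·L / Q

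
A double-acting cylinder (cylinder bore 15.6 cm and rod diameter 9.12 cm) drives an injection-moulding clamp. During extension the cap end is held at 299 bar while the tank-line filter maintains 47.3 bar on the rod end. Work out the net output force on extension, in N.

Cap-side area A_cap = π/4 × (15.6 cm)² = 191.1 cm^2
Rod-side annular area A_ann = π/4 × (15.6² − 9.12²) = 125.8 cm^2
Net thrust = P_cap·A_cap − P_rod·A_ann = 5.715e5 N − 59510 N

F ≈ 5.12e5 N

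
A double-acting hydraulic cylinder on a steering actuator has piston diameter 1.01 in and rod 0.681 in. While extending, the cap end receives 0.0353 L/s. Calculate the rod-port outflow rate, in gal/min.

Q_out ≈ 0.305 gal/min

Cap-side area A_cap = π/4 × (1.01 in)² = 0.8012 in^2
Rod-side annular area A_ann = π/4 × (1.01² − 0.681²) = 0.4369 in^2
Piston speed v = Q_in/A_cap; rod-end outflow Q_out = v × A_ann = Q_in × A_ann/A_cap.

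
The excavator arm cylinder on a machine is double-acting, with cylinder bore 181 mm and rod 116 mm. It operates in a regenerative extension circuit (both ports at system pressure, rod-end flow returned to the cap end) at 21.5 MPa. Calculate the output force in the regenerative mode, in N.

With equal pressure on both faces, forces on the annular region cancel; the net push is pressure × rod cross-section.
Rod cross-section A_rod = π/4 × (116 mm)² = 10570 mm^2
F = P × A_rod

F ≈ 2.27e5 N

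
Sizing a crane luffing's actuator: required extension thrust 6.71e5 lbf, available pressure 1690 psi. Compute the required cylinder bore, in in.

D ≈ 22.5 in

Extension force acts on the full piston face: F = P × (π/4)D².
D = √(4F / (πP)) = √(4 × 6.71e5 lbf / (π × 1690 psi))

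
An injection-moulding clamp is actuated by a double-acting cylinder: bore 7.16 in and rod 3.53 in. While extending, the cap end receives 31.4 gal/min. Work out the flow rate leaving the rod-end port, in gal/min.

Cap-side area A_cap = π/4 × (7.16 in)² = 40.26 in^2
Rod-side annular area A_ann = π/4 × (7.16² − 3.53²) = 30.48 in^2
Piston speed v = Q_in/A_cap; rod-end outflow Q_out = v × A_ann = Q_in × A_ann/A_cap.

Q_out ≈ 23.8 gal/min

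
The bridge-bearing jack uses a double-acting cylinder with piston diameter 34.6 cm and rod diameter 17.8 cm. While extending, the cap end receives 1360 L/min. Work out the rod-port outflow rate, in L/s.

Cap-side area A_cap = π/4 × (34.6 cm)² = 940.2 cm^2
Rod-side annular area A_ann = π/4 × (34.6² − 17.8²) = 691.4 cm^2
Piston speed v = Q_in/A_cap; rod-end outflow Q_out = v × A_ann = Q_in × A_ann/A_cap.

Q_out ≈ 16.7 L/s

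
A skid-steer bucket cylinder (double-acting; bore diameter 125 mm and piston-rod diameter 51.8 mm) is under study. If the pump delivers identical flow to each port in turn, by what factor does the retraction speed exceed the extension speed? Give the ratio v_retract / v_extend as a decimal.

Cap-side area A_cap = π/4 × (125 mm)² = 12270 mm^2
Rod-side annular area A_ann = π/4 × (125² − 51.8²) = 10160 mm^2
For equal Q, v ∝ 1/A, so v_ret/v_ext = A_cap/A_ann.

v_ret/v_ext ≈ 1.21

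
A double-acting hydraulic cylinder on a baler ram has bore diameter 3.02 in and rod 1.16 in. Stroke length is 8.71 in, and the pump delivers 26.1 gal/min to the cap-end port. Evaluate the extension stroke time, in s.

Cap-side area A_cap = π/4 × (3.02 in)² = 7.163 in^2
Swept volume V = A × L; t = V / Q = A·L / Q

t ≈ 0.621 s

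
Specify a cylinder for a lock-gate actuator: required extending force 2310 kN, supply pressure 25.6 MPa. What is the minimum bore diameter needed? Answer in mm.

Extension force acts on the full piston face: F = P × (π/4)D².
D = √(4F / (πP)) = √(4 × 2310 kN / (π × 25.6 MPa))

D ≈ 339 mm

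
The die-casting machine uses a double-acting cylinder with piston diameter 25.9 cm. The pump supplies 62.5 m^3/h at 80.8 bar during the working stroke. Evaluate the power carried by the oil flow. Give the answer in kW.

W ≈ 140 kW

Hydraulic power = P × Q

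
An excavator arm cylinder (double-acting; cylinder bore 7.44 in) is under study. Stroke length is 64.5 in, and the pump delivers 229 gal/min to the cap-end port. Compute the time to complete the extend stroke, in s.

Cap-side area A_cap = π/4 × (7.44 in)² = 43.47 in^2
Swept volume V = A × L; t = V / Q = A·L / Q

t ≈ 3.18 s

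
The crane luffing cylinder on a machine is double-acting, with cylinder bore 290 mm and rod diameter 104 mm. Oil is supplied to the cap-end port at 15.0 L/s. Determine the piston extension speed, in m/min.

Cap-side area A_cap = π/4 × (290 mm)² = 66050 mm^2
v = Q / A

v ≈ 13.6 m/min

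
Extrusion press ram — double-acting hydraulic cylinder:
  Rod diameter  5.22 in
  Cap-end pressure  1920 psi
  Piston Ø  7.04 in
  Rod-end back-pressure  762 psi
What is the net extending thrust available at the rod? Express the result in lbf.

Cap-side area A_cap = π/4 × (7.04 in)² = 38.93 in^2
Rod-side annular area A_ann = π/4 × (7.04² − 5.22²) = 17.52 in^2
Net thrust = P_cap·A_cap − P_rod·A_ann = 74740 lbf − 13350 lbf

F ≈ 61400 lbf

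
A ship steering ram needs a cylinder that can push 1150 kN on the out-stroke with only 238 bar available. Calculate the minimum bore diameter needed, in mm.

Extension force acts on the full piston face: F = P × (π/4)D².
D = √(4F / (πP)) = √(4 × 1150 kN / (π × 238 bar))

D ≈ 248 mm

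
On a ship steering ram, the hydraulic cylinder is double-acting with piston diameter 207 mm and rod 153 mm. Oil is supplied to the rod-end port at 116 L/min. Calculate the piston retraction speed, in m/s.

Rod-side annular area A_ann = π/4 × (207² − 153²) = 15270 mm^2
Flow into the rod-end port fills the annular volume.
v = Q / A

v ≈ 0.127 m/s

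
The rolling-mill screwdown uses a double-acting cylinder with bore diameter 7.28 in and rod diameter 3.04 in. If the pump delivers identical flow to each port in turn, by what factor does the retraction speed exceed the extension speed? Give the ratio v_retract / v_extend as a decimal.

Cap-side area A_cap = π/4 × (7.28 in)² = 41.62 in^2
Rod-side annular area A_ann = π/4 × (7.28² − 3.04²) = 34.37 in^2
For equal Q, v ∝ 1/A, so v_ret/v_ext = A_cap/A_ann.

v_ret/v_ext ≈ 1.21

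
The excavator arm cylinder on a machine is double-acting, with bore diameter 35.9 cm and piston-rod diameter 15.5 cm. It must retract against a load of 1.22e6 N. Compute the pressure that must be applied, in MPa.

P ≈ 14.8 MPa

Rod-side annular area A_ann = π/4 × (35.9² − 15.5²) = 823.5 cm^2
Retraction: pressure acts on the annular area.
P = F / A = 1.22e6 N / A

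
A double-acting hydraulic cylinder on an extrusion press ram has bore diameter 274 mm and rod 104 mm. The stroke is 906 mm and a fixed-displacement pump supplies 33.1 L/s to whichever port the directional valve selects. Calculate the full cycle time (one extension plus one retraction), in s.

Cap-side area A_cap = π/4 × (274 mm)² = 58960 mm^2
Rod-side annular area A_ann = π/4 × (274² − 104²) = 50470 mm^2
t_ext = A_cap·L/Q = 1.614 s
t_ret = A_ann·L/Q = 1.381 s
t_cycle = t_ext + t_ret

t ≈ 3.00 s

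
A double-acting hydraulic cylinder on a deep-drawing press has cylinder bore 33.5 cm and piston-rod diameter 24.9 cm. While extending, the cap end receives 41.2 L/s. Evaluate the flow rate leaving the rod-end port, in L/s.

Q_out ≈ 18.4 L/s

Cap-side area A_cap = π/4 × (33.5 cm)² = 881.4 cm^2
Rod-side annular area A_ann = π/4 × (33.5² − 24.9²) = 394.5 cm^2
Piston speed v = Q_in/A_cap; rod-end outflow Q_out = v × A_ann = Q_in × A_ann/A_cap.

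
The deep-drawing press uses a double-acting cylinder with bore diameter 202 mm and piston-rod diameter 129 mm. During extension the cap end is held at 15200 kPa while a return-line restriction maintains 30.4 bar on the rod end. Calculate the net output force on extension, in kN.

F ≈ 429 kN

Cap-side area A_cap = π/4 × (202 mm)² = 32050 mm^2
Rod-side annular area A_ann = π/4 × (202² − 129²) = 18980 mm^2
Net thrust = P_cap·A_cap − P_rod·A_ann = 487.1 kN − 57.69 kN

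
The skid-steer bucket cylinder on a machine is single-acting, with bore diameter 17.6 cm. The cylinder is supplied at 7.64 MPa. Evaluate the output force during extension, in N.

Cap-side area A_cap = π/4 × (17.6 cm)² = 243.3 cm^2
F = P × A_cap = 7.64 MPa × A_cap

F ≈ 1.86e5 N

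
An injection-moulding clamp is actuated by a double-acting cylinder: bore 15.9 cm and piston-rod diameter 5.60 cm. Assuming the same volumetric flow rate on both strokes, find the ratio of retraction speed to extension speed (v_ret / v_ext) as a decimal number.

v_ret/v_ext ≈ 1.14

Cap-side area A_cap = π/4 × (15.9 cm)² = 198.6 cm^2
Rod-side annular area A_ann = π/4 × (15.9² − 5.60²) = 173.9 cm^2
For equal Q, v ∝ 1/A, so v_ret/v_ext = A_cap/A_ann.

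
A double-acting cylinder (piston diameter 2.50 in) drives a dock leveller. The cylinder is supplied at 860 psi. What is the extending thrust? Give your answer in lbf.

F ≈ 4220 lbf

Cap-side area A_cap = π/4 × (2.50 in)² = 4.909 in^2
F = P × A_cap = 860 psi × A_cap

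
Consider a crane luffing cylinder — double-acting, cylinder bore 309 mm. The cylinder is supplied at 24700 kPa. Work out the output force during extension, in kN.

Cap-side area A_cap = π/4 × (309 mm)² = 74990 mm^2
F = P × A_cap = 24700 kPa × A_cap

F ≈ 1850 kN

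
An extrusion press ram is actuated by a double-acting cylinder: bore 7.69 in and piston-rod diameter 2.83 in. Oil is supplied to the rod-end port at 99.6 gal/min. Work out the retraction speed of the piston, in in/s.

v ≈ 9.55 in/s

Rod-side annular area A_ann = π/4 × (7.69² − 2.83²) = 40.16 in^2
Flow into the rod-end port fills the annular volume.
v = Q / A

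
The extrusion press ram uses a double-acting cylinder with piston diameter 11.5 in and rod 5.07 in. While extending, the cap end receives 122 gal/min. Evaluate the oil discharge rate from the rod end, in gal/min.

Q_out ≈ 98.3 gal/min

Cap-side area A_cap = π/4 × (11.5 in)² = 103.9 in^2
Rod-side annular area A_ann = π/4 × (11.5² − 5.07²) = 83.68 in^2
Piston speed v = Q_in/A_cap; rod-end outflow Q_out = v × A_ann = Q_in × A_ann/A_cap.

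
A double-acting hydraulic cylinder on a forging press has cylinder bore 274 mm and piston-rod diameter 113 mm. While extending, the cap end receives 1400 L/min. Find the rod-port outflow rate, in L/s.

Q_out ≈ 19.4 L/s

Cap-side area A_cap = π/4 × (274 mm)² = 58960 mm^2
Rod-side annular area A_ann = π/4 × (274² − 113²) = 48940 mm^2
Piston speed v = Q_in/A_cap; rod-end outflow Q_out = v × A_ann = Q_in × A_ann/A_cap.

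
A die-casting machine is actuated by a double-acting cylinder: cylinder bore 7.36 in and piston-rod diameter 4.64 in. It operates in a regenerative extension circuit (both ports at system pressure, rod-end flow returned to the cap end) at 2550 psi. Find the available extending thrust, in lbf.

F ≈ 43100 lbf

With equal pressure on both faces, forces on the annular region cancel; the net push is pressure × rod cross-section.
Rod cross-section A_rod = π/4 × (4.64 in)² = 16.91 in^2
F = P × A_rod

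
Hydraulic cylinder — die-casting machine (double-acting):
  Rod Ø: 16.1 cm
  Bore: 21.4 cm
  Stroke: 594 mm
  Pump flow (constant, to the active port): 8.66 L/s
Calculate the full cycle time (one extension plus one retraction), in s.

Cap-side area A_cap = π/4 × (21.4 cm)² = 359.7 cm^2
Rod-side annular area A_ann = π/4 × (21.4² − 16.1²) = 156.1 cm^2
t_ext = A_cap·L/Q = 2.467 s
t_ret = A_ann·L/Q = 1.071 s
t_cycle = t_ext + t_ret

t ≈ 3.54 s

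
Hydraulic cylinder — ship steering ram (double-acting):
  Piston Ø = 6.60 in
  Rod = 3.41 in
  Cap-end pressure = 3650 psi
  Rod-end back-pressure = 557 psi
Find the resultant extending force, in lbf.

Cap-side area A_cap = π/4 × (6.60 in)² = 34.21 in^2
Rod-side annular area A_ann = π/4 × (6.60² − 3.41²) = 25.08 in^2
Net thrust = P_cap·A_cap − P_rod·A_ann = 1.249e5 lbf − 13970 lbf

F ≈ 1.11e5 lbf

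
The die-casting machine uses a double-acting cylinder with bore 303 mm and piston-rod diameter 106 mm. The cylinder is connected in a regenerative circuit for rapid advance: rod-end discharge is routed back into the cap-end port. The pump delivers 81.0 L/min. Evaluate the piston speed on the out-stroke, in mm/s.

v ≈ 153 mm/s

In regeneration the rod-end outflow joins the pump flow into the cap end, so the net volume the pump must supply per unit advance equals the rod cross-section area.
Rod cross-section A_rod = π/4 × (106 mm)² = 8825 mm^2
v = Q_pump / A_rod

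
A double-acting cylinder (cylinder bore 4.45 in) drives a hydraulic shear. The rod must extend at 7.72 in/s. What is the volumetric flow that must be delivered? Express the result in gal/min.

Cap-side area A_cap = π/4 × (4.45 in)² = 15.55 in^2
Q = A × v

Q ≈ 31.2 gal/min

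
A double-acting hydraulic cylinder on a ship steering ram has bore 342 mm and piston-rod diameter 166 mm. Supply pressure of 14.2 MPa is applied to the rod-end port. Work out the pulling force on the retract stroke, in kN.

Rod-side annular area A_ann = π/4 × (342² − 166²) = 70220 mm^2
On retraction the pressure acts on the annular area (bore minus rod).
F = P × A_ann

F ≈ 997 kN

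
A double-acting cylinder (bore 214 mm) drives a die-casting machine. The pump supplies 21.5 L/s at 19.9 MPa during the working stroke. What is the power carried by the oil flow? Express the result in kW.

W ≈ 428 kW

Hydraulic power = P × Q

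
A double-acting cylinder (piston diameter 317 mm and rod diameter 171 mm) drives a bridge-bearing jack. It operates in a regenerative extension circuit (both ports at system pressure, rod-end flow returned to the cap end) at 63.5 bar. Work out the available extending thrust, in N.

With equal pressure on both faces, forces on the annular region cancel; the net push is pressure × rod cross-section.
Rod cross-section A_rod = π/4 × (171 mm)² = 22970 mm^2
F = P × A_rod

F ≈ 1.46e5 N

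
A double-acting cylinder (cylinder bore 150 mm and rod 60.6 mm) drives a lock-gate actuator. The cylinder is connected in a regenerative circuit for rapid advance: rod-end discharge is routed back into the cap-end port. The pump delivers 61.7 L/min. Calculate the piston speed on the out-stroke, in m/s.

In regeneration the rod-end outflow joins the pump flow into the cap end, so the net volume the pump must supply per unit advance equals the rod cross-section area.
Rod cross-section A_rod = π/4 × (60.6 mm)² = 2884 mm^2
v = Q_pump / A_rod

v ≈ 0.357 m/s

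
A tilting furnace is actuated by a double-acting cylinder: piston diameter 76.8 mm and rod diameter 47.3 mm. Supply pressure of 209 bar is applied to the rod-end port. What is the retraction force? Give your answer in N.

Rod-side annular area A_ann = π/4 × (76.8² − 47.3²) = 2875 mm^2
On retraction the pressure acts on the annular area (bore minus rod).
F = P × A_ann

F ≈ 60100 N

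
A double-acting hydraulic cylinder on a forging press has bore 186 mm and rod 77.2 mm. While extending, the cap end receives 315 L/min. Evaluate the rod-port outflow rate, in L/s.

Cap-side area A_cap = π/4 × (186 mm)² = 27170 mm^2
Rod-side annular area A_ann = π/4 × (186² − 77.2²) = 22490 mm^2
Piston speed v = Q_in/A_cap; rod-end outflow Q_out = v × A_ann = Q_in × A_ann/A_cap.

Q_out ≈ 4.35 L/s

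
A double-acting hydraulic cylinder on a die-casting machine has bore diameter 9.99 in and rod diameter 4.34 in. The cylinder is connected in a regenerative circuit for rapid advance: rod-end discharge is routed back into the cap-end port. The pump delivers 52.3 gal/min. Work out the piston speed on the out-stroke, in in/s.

v ≈ 13.6 in/s

In regeneration the rod-end outflow joins the pump flow into the cap end, so the net volume the pump must supply per unit advance equals the rod cross-section area.
Rod cross-section A_rod = π/4 × (4.34 in)² = 14.79 in^2
v = Q_pump / A_rod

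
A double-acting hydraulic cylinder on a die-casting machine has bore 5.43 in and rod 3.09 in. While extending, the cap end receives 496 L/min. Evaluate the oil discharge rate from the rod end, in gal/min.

Q_out ≈ 88.6 gal/min

Cap-side area A_cap = π/4 × (5.43 in)² = 23.16 in^2
Rod-side annular area A_ann = π/4 × (5.43² − 3.09²) = 15.66 in^2
Piston speed v = Q_in/A_cap; rod-end outflow Q_out = v × A_ann = Q_in × A_ann/A_cap.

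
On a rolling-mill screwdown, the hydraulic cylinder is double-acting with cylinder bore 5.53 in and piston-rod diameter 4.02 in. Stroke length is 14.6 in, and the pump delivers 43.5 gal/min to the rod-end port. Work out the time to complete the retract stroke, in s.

t ≈ 0.987 s

Rod-side annular area A_ann = π/4 × (5.53² − 4.02²) = 11.33 in^2
Swept volume V = A × L; t = V / Q = A·L / Q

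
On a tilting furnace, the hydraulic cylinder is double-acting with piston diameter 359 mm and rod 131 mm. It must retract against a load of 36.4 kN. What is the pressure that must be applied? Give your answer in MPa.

P ≈ 0.415 MPa

Rod-side annular area A_ann = π/4 × (359² − 131²) = 87740 mm^2
Retraction: pressure acts on the annular area.
P = F / A = 36.4 kN / A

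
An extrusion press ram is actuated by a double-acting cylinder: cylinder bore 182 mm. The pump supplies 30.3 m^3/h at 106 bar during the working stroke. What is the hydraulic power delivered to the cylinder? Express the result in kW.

W ≈ 89.2 kW

Hydraulic power = P × Q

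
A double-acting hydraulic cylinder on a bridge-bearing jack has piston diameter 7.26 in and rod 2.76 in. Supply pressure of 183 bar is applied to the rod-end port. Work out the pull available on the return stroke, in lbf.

Rod-side annular area A_ann = π/4 × (7.26² − 2.76²) = 35.41 in^2
On retraction the pressure acts on the annular area (bore minus rod).
F = P × A_ann

F ≈ 94000 lbf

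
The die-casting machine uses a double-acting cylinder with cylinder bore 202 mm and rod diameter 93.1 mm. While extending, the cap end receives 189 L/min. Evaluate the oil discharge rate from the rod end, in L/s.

Cap-side area A_cap = π/4 × (202 mm)² = 32050 mm^2
Rod-side annular area A_ann = π/4 × (202² − 93.1²) = 25240 mm^2
Piston speed v = Q_in/A_cap; rod-end outflow Q_out = v × A_ann = Q_in × A_ann/A_cap.

Q_out ≈ 2.48 L/s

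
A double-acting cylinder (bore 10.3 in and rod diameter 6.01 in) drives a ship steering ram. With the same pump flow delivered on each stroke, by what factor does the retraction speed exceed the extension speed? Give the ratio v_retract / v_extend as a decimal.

Cap-side area A_cap = π/4 × (10.3 in)² = 83.32 in^2
Rod-side annular area A_ann = π/4 × (10.3² − 6.01²) = 54.95 in^2
For equal Q, v ∝ 1/A, so v_ret/v_ext = A_cap/A_ann.

v_ret/v_ext ≈ 1.52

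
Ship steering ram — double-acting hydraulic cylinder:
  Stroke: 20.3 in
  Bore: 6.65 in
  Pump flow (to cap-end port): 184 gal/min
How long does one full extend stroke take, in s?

Cap-side area A_cap = π/4 × (6.65 in)² = 34.73 in^2
Swept volume V = A × L; t = V / Q = A·L / Q

t ≈ 0.995 s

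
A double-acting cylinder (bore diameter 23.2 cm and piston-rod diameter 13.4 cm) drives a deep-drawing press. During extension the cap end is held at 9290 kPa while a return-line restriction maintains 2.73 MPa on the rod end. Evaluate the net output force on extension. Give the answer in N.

F ≈ 3.16e5 N

Cap-side area A_cap = π/4 × (23.2 cm)² = 422.7 cm^2
Rod-side annular area A_ann = π/4 × (23.2² − 13.4²) = 281.7 cm^2
Net thrust = P_cap·A_cap − P_rod·A_ann = 3.927e5 N − 76910 N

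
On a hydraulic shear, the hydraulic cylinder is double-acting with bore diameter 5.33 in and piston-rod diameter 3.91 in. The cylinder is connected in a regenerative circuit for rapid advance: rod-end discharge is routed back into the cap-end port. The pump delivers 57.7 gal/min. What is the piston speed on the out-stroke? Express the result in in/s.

v ≈ 18.5 in/s

In regeneration the rod-end outflow joins the pump flow into the cap end, so the net volume the pump must supply per unit advance equals the rod cross-section area.
Rod cross-section A_rod = π/4 × (3.91 in)² = 12.01 in^2
v = Q_pump / A_rod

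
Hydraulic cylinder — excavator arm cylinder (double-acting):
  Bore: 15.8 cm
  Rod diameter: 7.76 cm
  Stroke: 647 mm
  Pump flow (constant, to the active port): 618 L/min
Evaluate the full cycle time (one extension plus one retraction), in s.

t ≈ 2.17 s

Cap-side area A_cap = π/4 × (15.8 cm)² = 196.1 cm^2
Rod-side annular area A_ann = π/4 × (15.8² − 7.76²) = 148.8 cm^2
t_ext = A_cap·L/Q = 1.232 s
t_ret = A_ann·L/Q = 0.9345 s
t_cycle = t_ext + t_ret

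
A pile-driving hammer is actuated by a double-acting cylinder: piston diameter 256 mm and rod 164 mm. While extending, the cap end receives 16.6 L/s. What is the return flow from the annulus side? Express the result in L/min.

Q_out ≈ 587 L/min

Cap-side area A_cap = π/4 × (256 mm)² = 51470 mm^2
Rod-side annular area A_ann = π/4 × (256² − 164²) = 30350 mm^2
Piston speed v = Q_in/A_cap; rod-end outflow Q_out = v × A_ann = Q_in × A_ann/A_cap.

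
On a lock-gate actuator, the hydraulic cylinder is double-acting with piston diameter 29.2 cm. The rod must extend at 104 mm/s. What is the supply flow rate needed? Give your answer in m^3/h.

Q ≈ 25.1 m^3/h

Cap-side area A_cap = π/4 × (29.2 cm)² = 669.7 cm^2
Q = A × v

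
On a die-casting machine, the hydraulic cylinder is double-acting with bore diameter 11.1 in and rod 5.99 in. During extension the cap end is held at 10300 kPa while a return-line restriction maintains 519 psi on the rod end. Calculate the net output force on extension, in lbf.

Cap-side area A_cap = π/4 × (11.1 in)² = 96.77 in^2
Rod-side annular area A_ann = π/4 × (11.1² − 5.99²) = 68.59 in^2
Net thrust = P_cap·A_cap − P_rod·A_ann = 1.446e5 lbf − 35600 lbf

F ≈ 1.09e5 lbf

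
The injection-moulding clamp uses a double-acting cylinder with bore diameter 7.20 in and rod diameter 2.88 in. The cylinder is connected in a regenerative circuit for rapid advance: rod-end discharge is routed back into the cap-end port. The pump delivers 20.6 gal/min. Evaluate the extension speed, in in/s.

In regeneration the rod-end outflow joins the pump flow into the cap end, so the net volume the pump must supply per unit advance equals the rod cross-section area.
Rod cross-section A_rod = π/4 × (2.88 in)² = 6.514 in^2
v = Q_pump / A_rod

v ≈ 12.2 in/s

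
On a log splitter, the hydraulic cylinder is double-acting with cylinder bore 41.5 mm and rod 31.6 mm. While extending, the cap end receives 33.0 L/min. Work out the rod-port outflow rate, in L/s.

Cap-side area A_cap = π/4 × (41.5 mm)² = 1353 mm^2
Rod-side annular area A_ann = π/4 × (41.5² − 31.6²) = 568.4 mm^2
Piston speed v = Q_in/A_cap; rod-end outflow Q_out = v × A_ann = Q_in × A_ann/A_cap.

Q_out ≈ 0.231 L/s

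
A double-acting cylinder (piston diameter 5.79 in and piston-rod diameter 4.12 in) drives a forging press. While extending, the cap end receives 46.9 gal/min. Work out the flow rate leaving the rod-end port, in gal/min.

Cap-side area A_cap = π/4 × (5.79 in)² = 26.33 in^2
Rod-side annular area A_ann = π/4 × (5.79² − 4.12²) = 13.00 in^2
Piston speed v = Q_in/A_cap; rod-end outflow Q_out = v × A_ann = Q_in × A_ann/A_cap.

Q_out ≈ 23.2 gal/min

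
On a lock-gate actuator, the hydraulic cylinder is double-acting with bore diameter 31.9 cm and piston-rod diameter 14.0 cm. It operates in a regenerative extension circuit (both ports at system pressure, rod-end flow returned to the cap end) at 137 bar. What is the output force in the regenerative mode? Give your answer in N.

With equal pressure on both faces, forces on the annular region cancel; the net push is pressure × rod cross-section.
Rod cross-section A_rod = π/4 × (14.0 cm)² = 153.9 cm^2
F = P × A_rod

F ≈ 2.11e5 N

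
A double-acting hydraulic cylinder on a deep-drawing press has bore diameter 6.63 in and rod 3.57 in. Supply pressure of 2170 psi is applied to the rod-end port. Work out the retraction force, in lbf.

F ≈ 53200 lbf

Rod-side annular area A_ann = π/4 × (6.63² − 3.57²) = 24.51 in^2
On retraction the pressure acts on the annular area (bore minus rod).
F = P × A_ann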